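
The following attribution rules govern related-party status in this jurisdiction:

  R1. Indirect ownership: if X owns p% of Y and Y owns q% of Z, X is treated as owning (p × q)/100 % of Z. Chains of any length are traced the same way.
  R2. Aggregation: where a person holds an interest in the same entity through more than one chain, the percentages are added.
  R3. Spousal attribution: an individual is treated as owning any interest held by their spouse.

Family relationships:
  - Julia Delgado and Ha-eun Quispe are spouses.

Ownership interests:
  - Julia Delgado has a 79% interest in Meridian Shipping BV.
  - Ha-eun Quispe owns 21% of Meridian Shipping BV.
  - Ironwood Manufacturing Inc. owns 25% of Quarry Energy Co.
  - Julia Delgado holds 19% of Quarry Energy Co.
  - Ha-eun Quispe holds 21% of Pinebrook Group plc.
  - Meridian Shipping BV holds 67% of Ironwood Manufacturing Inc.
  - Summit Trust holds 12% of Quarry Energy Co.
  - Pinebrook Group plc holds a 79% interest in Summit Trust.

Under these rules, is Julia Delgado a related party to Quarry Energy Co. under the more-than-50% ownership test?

By spousal attribution (R3), Julia Delgado is treated as also owning Ha-eun Quispe's interest in Meridian Shipping BV, giving 79% + 21% = 100%.
By spousal attribution (R3), Julia Delgado is treated as owning Ha-eun Quispe's 21% interest in Pinebrook Group plc.
Chain via Meridian Shipping BV → Ironwood Manufacturing Inc. (R1): 100% × 67% × 25% = 16.75% of Quarry Energy Co.
Direct interest in Quarry Energy Co: 19%.
Chain via Pinebrook Group plc → Summit Trust (R1): 21% × 79% × 12% = 1.9908% of Quarry Energy Co.
Aggregating (R2): 16.75% + 19% + 1.9908% = 37.7408%.
37.7408% does not exceed the 50% threshold, so Julia is not a related party to Quarry Energy Co.

No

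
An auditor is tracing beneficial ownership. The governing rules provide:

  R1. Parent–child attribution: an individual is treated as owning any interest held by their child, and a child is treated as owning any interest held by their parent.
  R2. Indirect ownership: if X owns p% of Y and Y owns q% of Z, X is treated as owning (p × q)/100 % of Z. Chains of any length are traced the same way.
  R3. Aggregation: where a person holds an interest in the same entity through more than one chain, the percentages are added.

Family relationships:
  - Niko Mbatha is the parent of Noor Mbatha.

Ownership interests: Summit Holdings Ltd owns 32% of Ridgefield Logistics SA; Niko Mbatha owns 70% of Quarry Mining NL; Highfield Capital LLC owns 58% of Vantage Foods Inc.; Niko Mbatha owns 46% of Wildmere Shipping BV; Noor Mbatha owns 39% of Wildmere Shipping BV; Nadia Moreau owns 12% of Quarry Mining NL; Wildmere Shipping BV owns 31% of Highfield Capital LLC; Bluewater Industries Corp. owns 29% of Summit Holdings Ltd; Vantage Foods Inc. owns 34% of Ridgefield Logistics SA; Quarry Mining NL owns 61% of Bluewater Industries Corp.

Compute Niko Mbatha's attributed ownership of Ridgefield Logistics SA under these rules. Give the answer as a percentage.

9.15878%

By parent–child attribution (R1), Niko Mbatha is treated as also owning Noor Mbatha's interest in Wildmere Shipping BV, giving 46% + 39% = 85%.
Chain via Wildmere Shipping BV → Highfield Capital LLC → Vantage Foods Inc. (R2): 85% × 31% × 58% × 34% = 5.19622% of Ridgefield Logistics SA.
Chain via Quarry Mining NL → Bluewater Industries Corp. → Summit Holdings Ltd (R2): 70% × 61% × 29% × 32% = 3.96256% of Ridgefield Logistics SA.
Aggregating (R3): 5.19622% + 3.96256% = 9.15878%.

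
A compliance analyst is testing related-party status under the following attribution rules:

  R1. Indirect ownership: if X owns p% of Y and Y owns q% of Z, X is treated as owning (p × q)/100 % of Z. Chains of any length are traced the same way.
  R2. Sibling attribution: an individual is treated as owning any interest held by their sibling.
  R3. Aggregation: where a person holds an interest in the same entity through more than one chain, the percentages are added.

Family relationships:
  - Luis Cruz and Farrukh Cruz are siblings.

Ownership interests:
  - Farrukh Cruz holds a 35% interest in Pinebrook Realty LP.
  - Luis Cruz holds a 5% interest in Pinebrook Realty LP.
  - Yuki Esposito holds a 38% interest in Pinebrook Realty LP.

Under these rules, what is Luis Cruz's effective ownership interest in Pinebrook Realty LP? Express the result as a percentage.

40%

By sibling attribution (R2), Luis Cruz is treated as also owning Farrukh Cruz's interest in Pinebrook Realty LP, giving 5% + 35% = 40%.
Direct interest in Pinebrook Realty LP: 40%.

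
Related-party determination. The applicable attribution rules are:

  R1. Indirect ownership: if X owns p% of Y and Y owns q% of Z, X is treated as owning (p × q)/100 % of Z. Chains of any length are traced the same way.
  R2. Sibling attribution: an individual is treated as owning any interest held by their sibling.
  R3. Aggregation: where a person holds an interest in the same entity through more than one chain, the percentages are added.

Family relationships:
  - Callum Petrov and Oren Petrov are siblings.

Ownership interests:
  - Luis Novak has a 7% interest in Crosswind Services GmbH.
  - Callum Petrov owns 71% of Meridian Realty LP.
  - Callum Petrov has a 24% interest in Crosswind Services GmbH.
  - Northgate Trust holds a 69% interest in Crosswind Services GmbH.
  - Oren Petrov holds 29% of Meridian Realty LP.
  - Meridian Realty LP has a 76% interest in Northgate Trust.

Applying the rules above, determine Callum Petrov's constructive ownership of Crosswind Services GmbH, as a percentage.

By sibling attribution (R2), Callum Petrov is treated as also owning Oren Petrov's interest in Meridian Realty LP, giving 71% + 29% = 100%.
Chain via Meridian Realty LP → Northgate Trust (R1): 100% × 76% × 69% = 52.44% of Crosswind Services GmbH.
Direct interest in Crosswind Services GmbH: 24%.
Aggregating (R3): 52.44% + 24% = 76.44%.

76.44%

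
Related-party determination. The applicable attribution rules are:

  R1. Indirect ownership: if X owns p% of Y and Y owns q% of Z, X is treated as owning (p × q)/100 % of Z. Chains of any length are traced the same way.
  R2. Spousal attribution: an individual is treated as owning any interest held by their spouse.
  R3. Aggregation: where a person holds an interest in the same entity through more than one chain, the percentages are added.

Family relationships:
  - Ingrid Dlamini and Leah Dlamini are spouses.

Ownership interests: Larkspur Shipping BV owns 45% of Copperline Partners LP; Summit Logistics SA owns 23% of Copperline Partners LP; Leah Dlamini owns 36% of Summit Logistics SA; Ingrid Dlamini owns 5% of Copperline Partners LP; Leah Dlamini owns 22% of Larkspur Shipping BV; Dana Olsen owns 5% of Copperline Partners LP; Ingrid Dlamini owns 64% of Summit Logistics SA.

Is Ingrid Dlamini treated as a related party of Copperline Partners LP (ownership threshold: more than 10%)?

Yes

By spousal attribution (R2), Ingrid Dlamini is treated as also owning Leah Dlamini's interest in Summit Logistics SA, giving 64% + 36% = 100%.
By spousal attribution (R2), Ingrid Dlamini is treated as owning Leah Dlamini's 22% interest in Larkspur Shipping BV.
Chain via Summit Logistics SA (R1): 100% × 23% = 23% of Copperline Partners LP.
Direct interest in Copperline Partners LP: 5%.
Chain via Larkspur Shipping BV (R1): 22% × 45% = 9.9% of Copperline Partners LP.
Aggregating (R3): 23% + 5% + 9.9% = 37.9%.
37.9% exceeds the 10% threshold, so Ingrid is a related party to Copperline Partners LP.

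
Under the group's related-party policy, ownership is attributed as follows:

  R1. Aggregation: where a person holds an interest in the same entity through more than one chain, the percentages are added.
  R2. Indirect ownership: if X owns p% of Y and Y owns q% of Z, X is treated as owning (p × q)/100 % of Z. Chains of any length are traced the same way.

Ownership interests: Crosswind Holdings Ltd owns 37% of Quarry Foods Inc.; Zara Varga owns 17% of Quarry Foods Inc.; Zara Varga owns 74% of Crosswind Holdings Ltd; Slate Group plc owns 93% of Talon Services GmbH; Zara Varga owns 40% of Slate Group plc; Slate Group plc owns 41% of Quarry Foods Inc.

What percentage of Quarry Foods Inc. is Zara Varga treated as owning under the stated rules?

Chain via Slate Group plc (R2): 40% × 41% = 16.4% of Quarry Foods Inc.
Chain via Crosswind Holdings Ltd (R2): 74% × 37% = 27.38% of Quarry Foods Inc.
Direct interest in Quarry Foods Inc: 17%.
Aggregating (R1): 16.4% + 27.38% + 17% = 60.78%.

60.78%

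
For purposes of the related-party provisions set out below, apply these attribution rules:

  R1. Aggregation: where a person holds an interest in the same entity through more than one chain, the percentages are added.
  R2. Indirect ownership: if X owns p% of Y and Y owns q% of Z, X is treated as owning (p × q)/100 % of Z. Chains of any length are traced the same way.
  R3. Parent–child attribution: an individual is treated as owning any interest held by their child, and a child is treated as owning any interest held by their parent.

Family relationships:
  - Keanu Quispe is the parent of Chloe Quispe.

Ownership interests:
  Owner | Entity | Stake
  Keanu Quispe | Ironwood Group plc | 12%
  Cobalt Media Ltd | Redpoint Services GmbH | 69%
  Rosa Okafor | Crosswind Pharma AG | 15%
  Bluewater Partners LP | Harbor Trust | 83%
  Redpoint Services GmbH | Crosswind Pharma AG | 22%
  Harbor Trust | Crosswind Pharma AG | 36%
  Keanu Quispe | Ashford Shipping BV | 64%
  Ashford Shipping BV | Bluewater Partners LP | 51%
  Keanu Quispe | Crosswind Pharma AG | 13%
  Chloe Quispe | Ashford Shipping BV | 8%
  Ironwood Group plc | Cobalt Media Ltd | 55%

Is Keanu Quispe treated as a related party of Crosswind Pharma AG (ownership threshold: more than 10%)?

Yes

By parent–child attribution (R3), Keanu Quispe is treated as also owning Chloe Quispe's interest in Ashford Shipping BV, giving 64% + 8% = 72%.
Chain via Ashford Shipping BV → Bluewater Partners LP → Harbor Trust (R2): 72% × 51% × 83% × 36% = 10.971936% of Crosswind Pharma AG.
Chain via Ironwood Group plc → Cobalt Media Ltd → Redpoint Services GmbH (R2): 12% × 55% × 69% × 22% = 1.00188% of Crosswind Pharma AG.
Direct interest in Crosswind Pharma AG: 13%.
Aggregating (R1): 10.971936% + 1.00188% + 13% = 24.973816%.
24.973816% exceeds the 10% threshold, so Keanu is a related party to Crosswind Pharma AG.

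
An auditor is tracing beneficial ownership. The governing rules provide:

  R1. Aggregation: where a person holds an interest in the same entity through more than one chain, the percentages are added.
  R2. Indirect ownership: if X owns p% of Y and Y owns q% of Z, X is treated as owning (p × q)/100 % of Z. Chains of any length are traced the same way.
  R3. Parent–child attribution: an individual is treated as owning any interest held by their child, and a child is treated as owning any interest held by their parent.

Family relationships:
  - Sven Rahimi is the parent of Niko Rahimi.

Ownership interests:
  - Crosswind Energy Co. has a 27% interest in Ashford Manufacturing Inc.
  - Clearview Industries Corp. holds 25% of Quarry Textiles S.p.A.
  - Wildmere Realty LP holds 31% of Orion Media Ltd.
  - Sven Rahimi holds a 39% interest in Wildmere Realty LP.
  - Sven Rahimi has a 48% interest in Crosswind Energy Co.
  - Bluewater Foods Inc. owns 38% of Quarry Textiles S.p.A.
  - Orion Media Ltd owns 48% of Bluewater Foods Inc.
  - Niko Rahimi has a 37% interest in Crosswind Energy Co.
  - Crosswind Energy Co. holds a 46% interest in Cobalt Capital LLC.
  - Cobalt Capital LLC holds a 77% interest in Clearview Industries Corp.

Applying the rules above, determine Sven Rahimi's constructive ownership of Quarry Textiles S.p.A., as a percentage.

By parent–child attribution (R3), Sven Rahimi is treated as also owning Niko Rahimi's interest in Crosswind Energy Co, giving 48% + 37% = 85%.
Chain via Crosswind Energy Co. → Cobalt Capital LLC → Clearview Industries Corp. (R2): 85% × 46% × 77% × 25% = 7.52675% of Quarry Textiles S.p.A.
Chain via Wildmere Realty LP → Orion Media Ltd → Bluewater Foods Inc. (R2): 39% × 31% × 48% × 38% = 2.205216% of Quarry Textiles S.p.A.
Aggregating (R1): 7.52675% + 2.205216% = 9.731966%.

9.731966%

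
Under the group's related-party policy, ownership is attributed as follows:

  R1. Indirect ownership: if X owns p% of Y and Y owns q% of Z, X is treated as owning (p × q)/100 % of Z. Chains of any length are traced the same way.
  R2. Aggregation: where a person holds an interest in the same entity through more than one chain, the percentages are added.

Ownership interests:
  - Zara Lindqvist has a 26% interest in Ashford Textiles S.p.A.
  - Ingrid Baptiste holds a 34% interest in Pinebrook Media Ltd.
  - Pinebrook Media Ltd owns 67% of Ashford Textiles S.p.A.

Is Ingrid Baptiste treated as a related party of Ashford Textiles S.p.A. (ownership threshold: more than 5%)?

Chain via Pinebrook Media Ltd (R1): 34% × 67% = 22.78% of Ashford Textiles S.p.A.
22.78% exceeds the 5% threshold, so Ingrid is a related party to Ashford Textiles S.p.A.

Yes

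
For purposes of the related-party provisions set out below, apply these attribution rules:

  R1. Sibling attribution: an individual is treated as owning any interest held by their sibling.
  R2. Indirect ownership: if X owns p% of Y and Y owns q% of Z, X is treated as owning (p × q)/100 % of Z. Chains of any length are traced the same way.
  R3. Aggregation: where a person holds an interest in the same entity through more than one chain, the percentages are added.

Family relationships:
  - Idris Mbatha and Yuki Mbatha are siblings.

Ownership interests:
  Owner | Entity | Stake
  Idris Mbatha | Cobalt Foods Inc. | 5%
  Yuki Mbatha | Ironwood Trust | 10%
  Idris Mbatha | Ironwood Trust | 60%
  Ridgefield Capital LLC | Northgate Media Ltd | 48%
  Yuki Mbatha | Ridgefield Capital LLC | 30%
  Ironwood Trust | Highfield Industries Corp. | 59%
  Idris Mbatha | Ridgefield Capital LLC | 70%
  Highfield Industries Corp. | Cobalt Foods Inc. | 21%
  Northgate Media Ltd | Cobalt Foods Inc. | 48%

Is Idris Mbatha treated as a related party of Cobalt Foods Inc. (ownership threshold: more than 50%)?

No

By sibling attribution (R1), Idris Mbatha is treated as also owning Yuki Mbatha's interest in Ridgefield Capital LLC, giving 70% + 30% = 100%.
By sibling attribution (R1), Idris Mbatha is treated as also owning Yuki Mbatha's interest in Ironwood Trust, giving 60% + 10% = 70%.
Chain via Ridgefield Capital LLC → Northgate Media Ltd (R2): 100% × 48% × 48% = 23.04% of Cobalt Foods Inc.
Chain via Ironwood Trust → Highfield Industries Corp. (R2): 70% × 59% × 21% = 8.673% of Cobalt Foods Inc.
Direct interest in Cobalt Foods Inc: 5%.
Aggregating (R3): 23.04% + 8.673% + 5% = 36.713%.
36.713% does not exceed the 50% threshold, so Idris is not a related party to Cobalt Foods Inc.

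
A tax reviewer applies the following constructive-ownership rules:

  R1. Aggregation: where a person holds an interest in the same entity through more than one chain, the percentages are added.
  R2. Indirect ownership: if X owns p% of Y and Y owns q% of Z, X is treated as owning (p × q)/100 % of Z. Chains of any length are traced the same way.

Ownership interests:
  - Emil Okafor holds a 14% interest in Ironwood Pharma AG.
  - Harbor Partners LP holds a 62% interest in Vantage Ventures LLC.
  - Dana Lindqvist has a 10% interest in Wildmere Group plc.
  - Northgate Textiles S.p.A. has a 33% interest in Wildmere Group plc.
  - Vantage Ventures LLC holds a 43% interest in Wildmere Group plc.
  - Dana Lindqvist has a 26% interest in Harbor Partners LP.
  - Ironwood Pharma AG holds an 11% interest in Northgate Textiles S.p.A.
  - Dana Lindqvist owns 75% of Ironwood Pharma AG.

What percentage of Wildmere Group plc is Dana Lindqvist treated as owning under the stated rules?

19.6541%

Chain via Ironwood Pharma AG → Northgate Textiles S.p.A. (R2): 75% × 11% × 33% = 2.7225% of Wildmere Group plc.
Chain via Harbor Partners LP → Vantage Ventures LLC (R2): 26% × 62% × 43% = 6.9316% of Wildmere Group plc.
Direct interest in Wildmere Group plc: 10%.
Aggregating (R1): 2.7225% + 6.9316% + 10% = 19.6541%.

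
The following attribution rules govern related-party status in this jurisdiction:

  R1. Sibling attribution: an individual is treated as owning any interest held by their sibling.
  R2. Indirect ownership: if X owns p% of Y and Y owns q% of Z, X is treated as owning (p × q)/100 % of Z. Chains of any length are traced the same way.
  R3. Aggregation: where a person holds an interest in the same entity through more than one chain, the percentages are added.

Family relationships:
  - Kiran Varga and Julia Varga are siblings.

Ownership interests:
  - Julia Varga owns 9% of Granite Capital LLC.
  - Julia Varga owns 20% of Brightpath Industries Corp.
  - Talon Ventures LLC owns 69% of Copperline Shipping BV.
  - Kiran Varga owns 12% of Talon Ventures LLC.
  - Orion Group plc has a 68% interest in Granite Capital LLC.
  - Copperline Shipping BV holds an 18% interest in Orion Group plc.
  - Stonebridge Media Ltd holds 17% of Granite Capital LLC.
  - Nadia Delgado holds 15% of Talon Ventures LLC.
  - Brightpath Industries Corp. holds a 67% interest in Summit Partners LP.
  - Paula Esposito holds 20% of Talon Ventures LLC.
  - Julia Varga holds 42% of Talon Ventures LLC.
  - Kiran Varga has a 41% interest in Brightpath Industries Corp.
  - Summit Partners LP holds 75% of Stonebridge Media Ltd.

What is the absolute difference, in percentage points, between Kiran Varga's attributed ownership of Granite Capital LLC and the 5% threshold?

By sibling attribution (R1), Kiran Varga is treated as also owning Julia Varga's interest in Brightpath Industries Corp, giving 41% + 20% = 61%.
By sibling attribution (R1), Kiran Varga is treated as also owning Julia Varga's interest in Talon Ventures LLC, giving 12% + 42% = 54%.
By sibling attribution (R1), Kiran Varga is treated as owning Julia Varga's 9% interest in Granite Capital LLC.
Chain via Brightpath Industries Corp. → Summit Partners LP → Stonebridge Media Ltd (R2): 61% × 67% × 75% × 17% = 5.210925% of Granite Capital LLC.
Chain via Talon Ventures LLC → Copperline Shipping BV → Orion Group plc (R2): 54% × 69% × 18% × 68% = 4.560624% of Granite Capital LLC.
Direct interest in Granite Capital LLC: 9%.
Aggregating (R3): 5.210925% + 4.560624% + 9% = 18.771549%.
18.771549% exceeds the 5% threshold by 13.771549 percentage points.

13.771549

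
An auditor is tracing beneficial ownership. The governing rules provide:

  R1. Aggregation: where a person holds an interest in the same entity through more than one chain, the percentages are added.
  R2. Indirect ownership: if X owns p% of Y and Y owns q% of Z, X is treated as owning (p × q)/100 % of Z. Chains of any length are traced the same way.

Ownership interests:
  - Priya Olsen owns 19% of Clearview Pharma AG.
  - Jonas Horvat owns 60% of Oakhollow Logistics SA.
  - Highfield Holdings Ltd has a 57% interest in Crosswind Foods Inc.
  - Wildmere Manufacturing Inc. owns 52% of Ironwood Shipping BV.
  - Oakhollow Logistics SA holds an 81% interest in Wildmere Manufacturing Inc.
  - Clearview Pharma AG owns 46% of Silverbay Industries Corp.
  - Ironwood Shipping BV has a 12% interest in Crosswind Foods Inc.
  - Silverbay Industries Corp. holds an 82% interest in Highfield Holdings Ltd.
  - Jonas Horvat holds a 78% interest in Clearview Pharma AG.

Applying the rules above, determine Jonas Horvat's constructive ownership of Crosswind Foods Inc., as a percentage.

19.802952%

Chain via Oakhollow Logistics SA → Wildmere Manufacturing Inc. → Ironwood Shipping BV (R2): 60% × 81% × 52% × 12% = 3.03264% of Crosswind Foods Inc.
Chain via Clearview Pharma AG → Silverbay Industries Corp. → Highfield Holdings Ltd (R2): 78% × 46% × 82% × 57% = 16.770312% of Crosswind Foods Inc.
Aggregating (R1): 3.03264% + 16.770312% = 19.802952%.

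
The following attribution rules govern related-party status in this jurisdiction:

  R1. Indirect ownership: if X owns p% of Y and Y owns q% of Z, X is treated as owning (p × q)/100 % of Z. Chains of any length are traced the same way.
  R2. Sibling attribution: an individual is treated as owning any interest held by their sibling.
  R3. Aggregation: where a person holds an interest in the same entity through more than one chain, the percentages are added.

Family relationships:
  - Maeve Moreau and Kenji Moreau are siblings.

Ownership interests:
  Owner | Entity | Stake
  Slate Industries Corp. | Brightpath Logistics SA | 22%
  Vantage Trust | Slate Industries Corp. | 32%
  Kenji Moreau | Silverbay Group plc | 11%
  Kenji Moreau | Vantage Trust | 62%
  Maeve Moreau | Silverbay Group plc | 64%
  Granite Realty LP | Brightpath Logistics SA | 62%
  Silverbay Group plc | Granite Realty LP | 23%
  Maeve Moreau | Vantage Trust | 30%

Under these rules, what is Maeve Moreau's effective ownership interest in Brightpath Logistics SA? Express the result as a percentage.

By sibling attribution (R2), Maeve Moreau is treated as also owning Kenji Moreau's interest in Vantage Trust, giving 30% + 62% = 92%.
By sibling attribution (R2), Maeve Moreau is treated as also owning Kenji Moreau's interest in Silverbay Group plc, giving 64% + 11% = 75%.
Chain via Vantage Trust → Slate Industries Corp. (R1): 92% × 32% × 22% = 6.4768% of Brightpath Logistics SA.
Chain via Silverbay Group plc → Granite Realty LP (R1): 75% × 23% × 62% = 10.695% of Brightpath Logistics SA.
Aggregating (R3): 6.4768% + 10.695% = 17.1718%.

17.1718%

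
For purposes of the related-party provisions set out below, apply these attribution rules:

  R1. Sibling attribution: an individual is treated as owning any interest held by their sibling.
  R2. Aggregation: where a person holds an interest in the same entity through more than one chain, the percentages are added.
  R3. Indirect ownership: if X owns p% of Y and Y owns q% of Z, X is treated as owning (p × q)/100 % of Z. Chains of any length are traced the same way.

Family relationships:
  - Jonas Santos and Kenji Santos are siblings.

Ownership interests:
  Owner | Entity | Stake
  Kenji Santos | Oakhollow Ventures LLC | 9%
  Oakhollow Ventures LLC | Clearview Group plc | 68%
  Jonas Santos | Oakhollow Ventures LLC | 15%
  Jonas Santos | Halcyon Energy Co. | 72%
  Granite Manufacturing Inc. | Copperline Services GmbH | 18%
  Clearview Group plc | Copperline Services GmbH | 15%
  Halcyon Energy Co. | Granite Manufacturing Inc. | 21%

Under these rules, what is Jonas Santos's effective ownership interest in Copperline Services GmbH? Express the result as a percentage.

5.1696%

By sibling attribution (R1), Jonas Santos is treated as also owning Kenji Santos's interest in Oakhollow Ventures LLC, giving 15% + 9% = 24%.
Chain via Halcyon Energy Co. → Granite Manufacturing Inc. (R3): 72% × 21% × 18% = 2.7216% of Copperline Services GmbH.
Chain via Oakhollow Ventures LLC → Clearview Group plc (R3): 24% × 68% × 15% = 2.448% of Copperline Services GmbH.
Aggregating (R2): 2.7216% + 2.448% = 5.1696%.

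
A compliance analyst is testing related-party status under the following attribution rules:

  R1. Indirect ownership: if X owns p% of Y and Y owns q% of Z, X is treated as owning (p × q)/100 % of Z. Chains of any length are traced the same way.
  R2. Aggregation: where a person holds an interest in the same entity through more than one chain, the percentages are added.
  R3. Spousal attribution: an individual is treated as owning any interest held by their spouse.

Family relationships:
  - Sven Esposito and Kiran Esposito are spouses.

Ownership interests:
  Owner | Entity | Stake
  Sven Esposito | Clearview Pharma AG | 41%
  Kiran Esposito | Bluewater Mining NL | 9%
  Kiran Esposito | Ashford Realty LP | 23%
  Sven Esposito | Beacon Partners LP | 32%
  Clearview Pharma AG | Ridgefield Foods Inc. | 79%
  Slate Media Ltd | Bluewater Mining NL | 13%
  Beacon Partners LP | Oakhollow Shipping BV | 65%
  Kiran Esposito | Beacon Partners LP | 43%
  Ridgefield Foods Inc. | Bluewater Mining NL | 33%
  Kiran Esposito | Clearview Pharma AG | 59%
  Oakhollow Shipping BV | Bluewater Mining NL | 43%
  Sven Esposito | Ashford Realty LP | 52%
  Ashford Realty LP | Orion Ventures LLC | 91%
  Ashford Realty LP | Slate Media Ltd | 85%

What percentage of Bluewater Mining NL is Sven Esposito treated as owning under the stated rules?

By spousal attribution (R3), Sven Esposito is treated as also owning Kiran Esposito's interest in Ashford Realty LP, giving 52% + 23% = 75%.
By spousal attribution (R3), Sven Esposito is treated as also owning Kiran Esposito's interest in Clearview Pharma AG, giving 41% + 59% = 100%.
By spousal attribution (R3), Sven Esposito is treated as also owning Kiran Esposito's interest in Beacon Partners LP, giving 32% + 43% = 75%.
By spousal attribution (R3), Sven Esposito is treated as owning Kiran Esposito's 9% interest in Bluewater Mining NL.
Chain via Ashford Realty LP → Slate Media Ltd (R1): 75% × 85% × 13% = 8.2875% of Bluewater Mining NL.
Chain via Clearview Pharma AG → Ridgefield Foods Inc. (R1): 100% × 79% × 33% = 26.07% of Bluewater Mining NL.
Chain via Beacon Partners LP → Oakhollow Shipping BV (R1): 75% × 65% × 43% = 20.9625% of Bluewater Mining NL.
Direct interest in Bluewater Mining NL: 9%.
Aggregating (R2): 8.2875% + 26.07% + 20.9625% + 9% = 64.32%.

64.32%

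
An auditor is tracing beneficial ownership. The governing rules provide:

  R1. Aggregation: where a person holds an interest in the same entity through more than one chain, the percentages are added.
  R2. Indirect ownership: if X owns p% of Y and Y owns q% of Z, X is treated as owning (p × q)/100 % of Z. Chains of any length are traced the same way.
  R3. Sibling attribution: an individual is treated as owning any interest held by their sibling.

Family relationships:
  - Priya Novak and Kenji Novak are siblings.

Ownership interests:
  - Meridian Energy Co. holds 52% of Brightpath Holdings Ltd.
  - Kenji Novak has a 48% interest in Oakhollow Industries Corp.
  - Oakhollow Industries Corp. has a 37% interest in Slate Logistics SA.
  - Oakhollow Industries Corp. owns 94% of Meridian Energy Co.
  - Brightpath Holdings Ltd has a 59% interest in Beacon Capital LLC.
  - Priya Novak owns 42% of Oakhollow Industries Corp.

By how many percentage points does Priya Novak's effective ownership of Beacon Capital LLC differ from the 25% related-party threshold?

By sibling attribution (R3), Priya Novak is treated as also owning Kenji Novak's interest in Oakhollow Industries Corp, giving 42% + 48% = 90%.
Chain via Oakhollow Industries Corp. → Meridian Energy Co. → Brightpath Holdings Ltd (R2): 90% × 94% × 52% × 59% = 25.95528% of Beacon Capital LLC.
25.95528% exceeds the 25% threshold by 0.95528 percentage points.

0.95528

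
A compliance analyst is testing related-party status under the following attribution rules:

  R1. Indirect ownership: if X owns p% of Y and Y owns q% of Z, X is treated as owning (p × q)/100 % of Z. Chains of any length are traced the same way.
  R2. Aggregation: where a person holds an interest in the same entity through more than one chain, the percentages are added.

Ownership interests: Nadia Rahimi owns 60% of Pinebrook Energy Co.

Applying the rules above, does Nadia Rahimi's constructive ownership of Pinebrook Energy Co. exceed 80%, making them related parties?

No

Direct interest in Pinebrook Energy Co: 60%.
60% does not exceed the 80% threshold, so Nadia is not a related party to Pinebrook Energy Co.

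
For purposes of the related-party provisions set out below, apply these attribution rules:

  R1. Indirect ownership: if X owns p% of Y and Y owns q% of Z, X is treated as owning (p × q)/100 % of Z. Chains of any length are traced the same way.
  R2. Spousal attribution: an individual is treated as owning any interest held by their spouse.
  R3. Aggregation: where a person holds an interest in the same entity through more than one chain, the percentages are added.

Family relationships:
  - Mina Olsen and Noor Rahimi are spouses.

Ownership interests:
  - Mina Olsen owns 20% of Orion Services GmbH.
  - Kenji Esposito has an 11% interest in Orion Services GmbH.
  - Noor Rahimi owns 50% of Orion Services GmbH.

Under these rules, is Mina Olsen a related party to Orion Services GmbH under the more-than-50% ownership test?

Yes

By spousal attribution (R2), Mina Olsen is treated as also owning Noor Rahimi's interest in Orion Services GmbH, giving 20% + 50% = 70%.
Direct interest in Orion Services GmbH: 70%.
70% exceeds the 50% threshold, so Mina is a related party to Orion Services GmbH.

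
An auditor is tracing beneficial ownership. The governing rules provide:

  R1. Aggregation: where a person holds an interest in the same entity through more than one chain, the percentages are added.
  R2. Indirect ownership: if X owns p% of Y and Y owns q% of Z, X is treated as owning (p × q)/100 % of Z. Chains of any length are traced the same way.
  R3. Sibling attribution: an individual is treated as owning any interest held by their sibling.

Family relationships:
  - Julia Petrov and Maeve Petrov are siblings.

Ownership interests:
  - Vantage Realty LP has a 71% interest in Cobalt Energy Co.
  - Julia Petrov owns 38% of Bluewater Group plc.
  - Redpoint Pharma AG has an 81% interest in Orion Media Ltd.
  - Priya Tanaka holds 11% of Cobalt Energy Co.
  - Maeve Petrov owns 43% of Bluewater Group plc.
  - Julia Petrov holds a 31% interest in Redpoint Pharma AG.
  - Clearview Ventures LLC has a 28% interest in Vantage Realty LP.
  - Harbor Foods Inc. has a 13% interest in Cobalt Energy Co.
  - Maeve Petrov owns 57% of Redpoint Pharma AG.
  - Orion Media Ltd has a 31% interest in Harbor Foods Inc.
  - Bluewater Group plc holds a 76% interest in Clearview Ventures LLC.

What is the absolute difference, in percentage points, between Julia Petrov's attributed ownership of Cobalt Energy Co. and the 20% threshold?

4.889288

By sibling attribution (R3), Julia Petrov is treated as also owning Maeve Petrov's interest in Redpoint Pharma AG, giving 31% + 57% = 88%.
By sibling attribution (R3), Julia Petrov is treated as also owning Maeve Petrov's interest in Bluewater Group plc, giving 38% + 43% = 81%.
Chain via Redpoint Pharma AG → Orion Media Ltd → Harbor Foods Inc. (R2): 88% × 81% × 31% × 13% = 2.872584% of Cobalt Energy Co.
Chain via Bluewater Group plc → Clearview Ventures LLC → Vantage Realty LP (R2): 81% × 76% × 28% × 71% = 12.238128% of Cobalt Energy Co.
Aggregating (R1): 2.872584% + 12.238128% = 15.110712%.
15.110712% falls short of the 20% threshold by 4.889288 percentage points.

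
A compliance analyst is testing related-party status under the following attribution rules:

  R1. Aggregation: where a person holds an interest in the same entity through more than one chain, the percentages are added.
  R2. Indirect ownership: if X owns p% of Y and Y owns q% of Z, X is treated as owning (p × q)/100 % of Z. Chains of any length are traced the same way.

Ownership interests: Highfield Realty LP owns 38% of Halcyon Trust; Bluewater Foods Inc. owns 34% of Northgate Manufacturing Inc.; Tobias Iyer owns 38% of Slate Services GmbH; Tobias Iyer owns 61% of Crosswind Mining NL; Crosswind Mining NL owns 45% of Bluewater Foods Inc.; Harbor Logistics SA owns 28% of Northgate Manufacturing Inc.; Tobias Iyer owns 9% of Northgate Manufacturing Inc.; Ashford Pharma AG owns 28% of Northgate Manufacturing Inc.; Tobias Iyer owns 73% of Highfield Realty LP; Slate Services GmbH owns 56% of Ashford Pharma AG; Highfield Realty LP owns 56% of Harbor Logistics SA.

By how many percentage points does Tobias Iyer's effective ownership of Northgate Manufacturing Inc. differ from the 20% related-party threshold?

Chain via Crosswind Mining NL → Bluewater Foods Inc. (R2): 61% × 45% × 34% = 9.333% of Northgate Manufacturing Inc.
Chain via Highfield Realty LP → Harbor Logistics SA (R2): 73% × 56% × 28% = 11.4464% of Northgate Manufacturing Inc.
Chain via Slate Services GmbH → Ashford Pharma AG (R2): 38% × 56% × 28% = 5.9584% of Northgate Manufacturing Inc.
Direct interest in Northgate Manufacturing Inc: 9%.
Aggregating (R1): 9.333% + 11.4464% + 5.9584% + 9% = 35.7378%.
35.7378% exceeds the 20% threshold by 15.7378 percentage points.

15.7378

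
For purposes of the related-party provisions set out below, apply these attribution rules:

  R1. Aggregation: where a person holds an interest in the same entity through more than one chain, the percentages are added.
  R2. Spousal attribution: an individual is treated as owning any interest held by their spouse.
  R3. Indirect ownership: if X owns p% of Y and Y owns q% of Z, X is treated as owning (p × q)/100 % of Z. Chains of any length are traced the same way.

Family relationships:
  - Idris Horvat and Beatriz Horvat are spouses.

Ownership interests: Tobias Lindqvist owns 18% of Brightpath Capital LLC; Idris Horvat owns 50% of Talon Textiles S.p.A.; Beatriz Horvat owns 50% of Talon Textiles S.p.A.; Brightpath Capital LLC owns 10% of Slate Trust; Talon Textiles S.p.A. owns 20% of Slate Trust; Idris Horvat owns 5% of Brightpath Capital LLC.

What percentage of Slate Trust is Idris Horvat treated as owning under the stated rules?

By spousal attribution (R2), Idris Horvat is treated as also owning Beatriz Horvat's interest in Talon Textiles S.p.A, giving 50% + 50% = 100%.
Chain via Brightpath Capital LLC (R3): 5% × 10% = 0.5% of Slate Trust.
Chain via Talon Textiles S.p.A. (R3): 100% × 20% = 20% of Slate Trust.
Aggregating (R1): 0.5% + 20% = 20.5%.

20.5%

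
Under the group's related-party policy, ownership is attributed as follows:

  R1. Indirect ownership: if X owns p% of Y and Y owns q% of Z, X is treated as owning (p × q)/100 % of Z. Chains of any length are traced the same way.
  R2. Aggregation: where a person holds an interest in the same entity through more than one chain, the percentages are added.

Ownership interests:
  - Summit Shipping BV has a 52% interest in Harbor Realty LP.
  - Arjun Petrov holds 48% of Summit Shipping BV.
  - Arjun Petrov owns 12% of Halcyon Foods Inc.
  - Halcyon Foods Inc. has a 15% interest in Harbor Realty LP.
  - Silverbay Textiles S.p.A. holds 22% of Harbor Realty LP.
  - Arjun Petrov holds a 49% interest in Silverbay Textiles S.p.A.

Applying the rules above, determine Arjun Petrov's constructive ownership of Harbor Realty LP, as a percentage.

Chain via Halcyon Foods Inc. (R1): 12% × 15% = 1.8% of Harbor Realty LP.
Chain via Summit Shipping BV (R1): 48% × 52% = 24.96% of Harbor Realty LP.
Chain via Silverbay Textiles S.p.A. (R1): 49% × 22% = 10.78% of Harbor Realty LP.
Aggregating (R2): 1.8% + 24.96% + 10.78% = 37.54%.

37.54%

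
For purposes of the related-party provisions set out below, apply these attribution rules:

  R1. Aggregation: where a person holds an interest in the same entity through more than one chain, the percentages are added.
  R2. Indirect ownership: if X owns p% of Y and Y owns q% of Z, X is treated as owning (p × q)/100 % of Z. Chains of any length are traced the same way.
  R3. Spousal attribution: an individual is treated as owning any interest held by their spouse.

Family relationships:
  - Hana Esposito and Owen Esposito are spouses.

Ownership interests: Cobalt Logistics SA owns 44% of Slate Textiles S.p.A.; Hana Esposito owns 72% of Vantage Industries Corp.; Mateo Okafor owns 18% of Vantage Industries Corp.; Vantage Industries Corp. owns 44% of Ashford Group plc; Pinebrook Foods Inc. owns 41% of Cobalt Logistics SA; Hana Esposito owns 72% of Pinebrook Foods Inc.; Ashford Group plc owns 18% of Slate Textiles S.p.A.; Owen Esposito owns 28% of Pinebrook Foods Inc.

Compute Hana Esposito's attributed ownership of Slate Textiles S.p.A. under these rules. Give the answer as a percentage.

By spousal attribution (R3), Hana Esposito is treated as also owning Owen Esposito's interest in Pinebrook Foods Inc, giving 72% + 28% = 100%.
Chain via Pinebrook Foods Inc. → Cobalt Logistics SA (R2): 100% × 41% × 44% = 18.04% of Slate Textiles S.p.A.
Chain via Vantage Industries Corp. → Ashford Group plc (R2): 72% × 44% × 18% = 5.7024% of Slate Textiles S.p.A.
Aggregating (R1): 18.04% + 5.7024% = 23.7424%.

23.7424%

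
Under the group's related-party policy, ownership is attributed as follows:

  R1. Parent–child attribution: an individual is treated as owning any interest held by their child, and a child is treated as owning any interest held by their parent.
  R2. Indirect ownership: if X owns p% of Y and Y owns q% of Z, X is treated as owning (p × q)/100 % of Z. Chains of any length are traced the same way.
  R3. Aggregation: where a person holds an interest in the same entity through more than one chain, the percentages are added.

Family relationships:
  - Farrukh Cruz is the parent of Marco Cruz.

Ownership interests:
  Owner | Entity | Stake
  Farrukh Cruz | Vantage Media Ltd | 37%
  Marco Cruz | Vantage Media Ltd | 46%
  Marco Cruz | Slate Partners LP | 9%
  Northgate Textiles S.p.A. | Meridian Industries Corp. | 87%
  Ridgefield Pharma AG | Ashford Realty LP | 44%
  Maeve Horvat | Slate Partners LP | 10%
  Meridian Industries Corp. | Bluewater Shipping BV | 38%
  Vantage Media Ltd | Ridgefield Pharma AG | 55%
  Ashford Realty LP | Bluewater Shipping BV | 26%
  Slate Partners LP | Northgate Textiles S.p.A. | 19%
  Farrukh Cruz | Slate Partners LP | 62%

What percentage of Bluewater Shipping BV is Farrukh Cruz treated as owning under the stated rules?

By parent–child attribution (R1), Farrukh Cruz is treated as also owning Marco Cruz's interest in Vantage Media Ltd, giving 37% + 46% = 83%.
By parent–child attribution (R1), Farrukh Cruz is treated as also owning Marco Cruz's interest in Slate Partners LP, giving 62% + 9% = 71%.
Chain via Vantage Media Ltd → Ridgefield Pharma AG → Ashford Realty LP (R2): 83% × 55% × 44% × 26% = 5.22236% of Bluewater Shipping BV.
Chain via Slate Partners LP → Northgate Textiles S.p.A. → Meridian Industries Corp. (R2): 71% × 19% × 87% × 38% = 4.459794% of Bluewater Shipping BV.
Aggregating (R3): 5.22236% + 4.459794% = 9.682154%.

9.682154%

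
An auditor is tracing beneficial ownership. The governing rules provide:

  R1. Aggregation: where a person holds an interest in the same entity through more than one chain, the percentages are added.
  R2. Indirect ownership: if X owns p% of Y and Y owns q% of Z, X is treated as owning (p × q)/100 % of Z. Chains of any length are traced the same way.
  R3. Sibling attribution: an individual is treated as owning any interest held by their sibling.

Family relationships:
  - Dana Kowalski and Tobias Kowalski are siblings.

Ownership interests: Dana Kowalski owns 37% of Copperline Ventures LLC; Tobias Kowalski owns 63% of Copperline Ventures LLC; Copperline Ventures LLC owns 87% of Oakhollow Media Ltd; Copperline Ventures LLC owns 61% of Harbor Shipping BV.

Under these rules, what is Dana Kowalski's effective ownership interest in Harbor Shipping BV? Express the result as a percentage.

By sibling attribution (R3), Dana Kowalski is treated as also owning Tobias Kowalski's interest in Copperline Ventures LLC, giving 37% + 63% = 100%.
Chain via Copperline Ventures LLC (R2): 100% × 61% = 61% of Harbor Shipping BV.

61%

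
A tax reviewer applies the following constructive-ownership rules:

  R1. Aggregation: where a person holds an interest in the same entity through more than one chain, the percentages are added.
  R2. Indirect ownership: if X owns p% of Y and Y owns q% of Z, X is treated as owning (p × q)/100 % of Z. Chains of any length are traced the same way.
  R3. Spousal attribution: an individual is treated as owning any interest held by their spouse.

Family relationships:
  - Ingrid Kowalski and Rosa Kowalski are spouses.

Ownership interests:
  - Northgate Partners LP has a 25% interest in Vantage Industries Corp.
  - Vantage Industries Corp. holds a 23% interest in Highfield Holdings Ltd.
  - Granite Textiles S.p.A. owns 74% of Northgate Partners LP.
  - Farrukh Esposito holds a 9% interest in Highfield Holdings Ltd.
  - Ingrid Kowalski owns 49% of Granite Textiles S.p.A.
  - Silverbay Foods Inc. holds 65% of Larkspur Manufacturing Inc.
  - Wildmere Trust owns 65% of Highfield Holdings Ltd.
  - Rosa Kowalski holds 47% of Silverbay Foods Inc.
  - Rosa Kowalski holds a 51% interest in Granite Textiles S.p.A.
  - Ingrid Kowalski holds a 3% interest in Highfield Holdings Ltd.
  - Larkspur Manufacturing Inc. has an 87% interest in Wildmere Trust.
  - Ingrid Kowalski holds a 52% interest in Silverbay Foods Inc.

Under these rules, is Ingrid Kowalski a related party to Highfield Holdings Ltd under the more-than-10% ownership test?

Yes

By spousal attribution (R3), Ingrid Kowalski is treated as also owning Rosa Kowalski's interest in Silverbay Foods Inc, giving 52% + 47% = 99%.
By spousal attribution (R3), Ingrid Kowalski is treated as also owning Rosa Kowalski's interest in Granite Textiles S.p.A, giving 49% + 51% = 100%.
Chain via Silverbay Foods Inc. → Larkspur Manufacturing Inc. → Wildmere Trust (R2): 99% × 65% × 87% × 65% = 36.389925% of Highfield Holdings Ltd.
Chain via Granite Textiles S.p.A. → Northgate Partners LP → Vantage Industries Corp. (R2): 100% × 74% × 25% × 23% = 4.255% of Highfield Holdings Ltd.
Direct interest in Highfield Holdings Ltd: 3%.
Aggregating (R1): 36.389925% + 4.255% + 3% = 43.644925%.
43.644925% exceeds the 10% threshold, so Ingrid is a related party to Highfield Holdings Ltd.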